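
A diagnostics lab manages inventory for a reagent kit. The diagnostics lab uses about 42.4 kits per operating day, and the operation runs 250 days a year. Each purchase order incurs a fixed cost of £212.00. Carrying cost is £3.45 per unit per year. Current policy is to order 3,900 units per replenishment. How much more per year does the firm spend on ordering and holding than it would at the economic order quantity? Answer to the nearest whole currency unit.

Extra cost ≈ £3,366 per year

Annual demand D = 42.4 × 250 = 10,600.
EOQ = √(2DS/H) = √(2 × 10,600 × 212 / 3.45) ≈ 1141.37.
Cost at Q* = (D/Q*)S + (Q*/2)H = √(2DSH) ≈ £3,937.73.
Cost at Q = 3,900: (10,600/3,900)×212 + (3,900/2)×3.45 = £576.21 + £6,727.50 = £7,303.71.
Excess = £7,303.71 − £3,937.73 = £3,365.98.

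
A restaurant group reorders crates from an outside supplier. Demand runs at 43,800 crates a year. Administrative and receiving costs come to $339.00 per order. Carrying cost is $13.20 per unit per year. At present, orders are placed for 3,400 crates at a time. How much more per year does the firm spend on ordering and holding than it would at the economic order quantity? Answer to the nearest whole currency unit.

EOQ = √(2DS/H) = √(2 × 43,800 × 339 / 13.2) ≈ 1499.91.
Cost at Q* = (D/Q*)S + (Q*/2)H = √(2DSH) ≈ $19,798.80.
Cost at Q = 3,400: (43,800/3,400)×339 + (3,400/2)×13.2 = $4,367.12 + $22,440.00 = $26,807.12.
Excess = $26,807.12 − $19,798.80 = $7,008.32.

Extra cost ≈ $7,008 per year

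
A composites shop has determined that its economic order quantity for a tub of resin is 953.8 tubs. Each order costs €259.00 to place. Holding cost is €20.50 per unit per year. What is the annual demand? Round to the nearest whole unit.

D ≈ 36,003 tubs per year

The basic EOQ model gives Q* = √(2DS/H); rearrange for the unknown.
From Q* = √(2DS/H): D = Q*²H / (2S) = 953.8² × 20.5 / (2 × 259) = 36003.004.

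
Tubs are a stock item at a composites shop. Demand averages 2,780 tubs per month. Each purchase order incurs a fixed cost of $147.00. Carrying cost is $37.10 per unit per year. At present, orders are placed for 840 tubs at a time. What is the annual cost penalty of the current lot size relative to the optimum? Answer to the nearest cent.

Annual demand D = 2,780 × 12 = 33,360.
EOQ = √(2DS/H) = √(2 × 33,360 × 147 / 37.1) ≈ 514.16.
Cost at Q* = (D/Q*)S + (Q*/2)H = √(2DSH) ≈ $19,075.40.
Cost at Q = 840: (33,360/840)×147 + (840/2)×37.1 = $5,838.00 + $15,582.00 = $21,420.00.
Excess = $21,420.00 − $19,075.40 = $2,344.60.

Extra cost ≈ $2,344.60 per year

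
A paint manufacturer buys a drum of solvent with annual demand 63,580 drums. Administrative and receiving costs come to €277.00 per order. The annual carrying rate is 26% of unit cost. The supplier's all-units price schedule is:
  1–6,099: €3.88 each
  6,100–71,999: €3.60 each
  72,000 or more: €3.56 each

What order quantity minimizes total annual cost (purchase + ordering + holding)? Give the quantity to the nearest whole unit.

Q* ≈ 6,134 drums

Holding cost per unit per year at price C is H = 0.26·C.
For each price level, check whether its EOQ is feasible; otherwise the best quantity at that price is the breakpoint.
EOQ at €3.88 = 5909.0 (feasible in tier 1): TC = 63,580×€3.88 + (63,580/5909.0)×277 + (5909.0/2)×0.26×€3.88 = €252,651.38.
EOQ at €3.60 = 6134.5 (feasible in tier 2): TC = 63,580×€3.60 + (63,580/6134.5)×277 + (6134.5/2)×0.26×€3.60 = €234,629.87.
EOQ at €3.56 = 6168.8 < 72000, so use break Q=72000: TC = 63,580×€3.56 + (63,580/72000.0)×277 + (72000.0/2)×0.26×€3.56 = €259,911.01.
Lowest total cost is €234,629.87 at Q = 6134.5.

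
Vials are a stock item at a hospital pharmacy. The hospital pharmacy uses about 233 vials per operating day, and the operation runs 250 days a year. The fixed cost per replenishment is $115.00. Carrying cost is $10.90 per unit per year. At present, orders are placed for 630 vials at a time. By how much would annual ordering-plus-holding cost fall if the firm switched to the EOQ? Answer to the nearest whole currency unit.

Annual demand D = 233 × 250 = 58,250.
EOQ = √(2DS/H) = √(2 × 58,250 × 115 / 10.9) ≈ 1108.66.
Cost at Q* = (D/Q*)S + (Q*/2)H = √(2DSH) ≈ $12,084.40.
Cost at Q = 630: (58,250/630)×115 + (630/2)×10.9 = $10,632.94 + $3,433.50 = $14,066.44.
Excess = $14,066.44 − $12,084.40 = $1,982.04.

Extra cost ≈ $1,982 per year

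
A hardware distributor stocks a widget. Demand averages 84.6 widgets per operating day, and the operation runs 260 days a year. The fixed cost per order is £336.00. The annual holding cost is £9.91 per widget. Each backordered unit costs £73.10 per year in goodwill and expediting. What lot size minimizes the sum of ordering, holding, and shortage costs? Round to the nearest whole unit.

Annual demand D = 84.6 × 260 = 21,996.
With planned backorders, Q* = √(2DS/H) · √((H+B)/B).
√(2DS/H) = √(2 × 21,996 × 336 / 9.91) = 1221.292.
√((H+B)/B) = √((9.91+73.1)/73.1) = 1.0656.
Q* ≈ 1301.446.

Q* ≈ 1,301 widgets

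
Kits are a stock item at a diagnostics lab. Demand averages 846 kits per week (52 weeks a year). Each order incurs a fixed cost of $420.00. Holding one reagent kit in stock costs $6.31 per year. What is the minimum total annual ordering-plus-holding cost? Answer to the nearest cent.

TC* ≈ $15,270.08

Annual demand D = 846 × 52 = 43,992.
Q* = √(2DS/H) = √(2 × 43,992 × 420 / 6.31) ≈ 2419.98.
At the optimum the two cost components are equal, so total cost = 2·(Q*/2)H = Q*·H.
Minimum total = √(2DSH) = √(2 × 43,992 × 420 × 6.31) ≈ 15270.075.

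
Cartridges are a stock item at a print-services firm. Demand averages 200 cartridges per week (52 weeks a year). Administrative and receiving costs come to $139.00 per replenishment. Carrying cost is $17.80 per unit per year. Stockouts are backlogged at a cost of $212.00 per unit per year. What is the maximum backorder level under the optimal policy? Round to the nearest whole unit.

Annual demand D = 200 × 52 = 10,400.
With planned backorders, Q* = √(2DS/H) · √((H+B)/B).
√(2DS/H) = √(2 × 10,400 × 139 / 17.8) = 403.022.
√((H+B)/B) = √((17.8+212)/212) = 1.0411.
Q* ≈ 419.601.
S* = Q* · H/(H+B) = 419.601 × 17.8/229.8 ≈ 32.502.

S* ≈ 33 cartridges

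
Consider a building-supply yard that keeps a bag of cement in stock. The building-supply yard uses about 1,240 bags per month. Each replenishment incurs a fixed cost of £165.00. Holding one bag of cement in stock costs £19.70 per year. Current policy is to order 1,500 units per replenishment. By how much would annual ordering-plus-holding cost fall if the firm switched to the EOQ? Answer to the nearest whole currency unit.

Annual demand D = 1,240 × 12 = 14,880.
EOQ = √(2DS/H) = √(2 × 14,880 × 165 / 19.7) ≈ 499.26.
Cost at Q* = (D/Q*)S + (Q*/2)H = √(2DSH) ≈ £9,835.39.
Cost at Q = 1,500: (14,880/1,500)×165 + (1,500/2)×19.7 = £1,636.80 + £14,775.00 = £16,411.80.
Excess = £16,411.80 − £9,835.39 = £6,576.41.

Extra cost ≈ £6,576 per year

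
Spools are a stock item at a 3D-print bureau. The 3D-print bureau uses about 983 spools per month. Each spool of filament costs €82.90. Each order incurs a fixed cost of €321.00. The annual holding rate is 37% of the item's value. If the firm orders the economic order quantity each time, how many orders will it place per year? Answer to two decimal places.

N ≈ 23.74 orders per year

Annual demand D = 983 × 12 = 11,796.
Holding cost H = 0.37 × €82.90 = €30.6730 per unit per year.
Q* = √(2DS/H) = √(2 × 11,796 × 321 / 30.673) ≈ 496.89.
Orders per year = D / Q* = 11,796 / 496.89 ≈ 23.740.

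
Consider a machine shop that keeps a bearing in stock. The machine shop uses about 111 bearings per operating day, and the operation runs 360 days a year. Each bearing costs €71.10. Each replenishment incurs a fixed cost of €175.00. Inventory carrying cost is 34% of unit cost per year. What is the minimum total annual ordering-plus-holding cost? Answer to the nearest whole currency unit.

Annual demand D = 111 × 360 = 39,960.
Holding cost H = 0.34 × €71.10 = €24.1740 per unit per year.
EOQ = √(2DS/H) = √(2 × 39,960 × 175 / 24.174) ≈ 760.63.
At Q*, ordering cost (D/Q*)S equals holding cost (Q*/2)H, each = √(DSH/2).
Minimum total = √(2DSH) = √(2 × 39,960 × 175 × 24.174) ≈ 18387.430.

TC* ≈ €18,387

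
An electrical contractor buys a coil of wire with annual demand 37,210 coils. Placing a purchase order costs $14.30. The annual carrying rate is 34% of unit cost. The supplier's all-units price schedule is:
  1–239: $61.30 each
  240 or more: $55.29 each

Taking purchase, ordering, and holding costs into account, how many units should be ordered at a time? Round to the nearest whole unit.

Q* ≈ 240 coils

Holding cost per unit per year at price C is H = 0.34·C.
Candidates are each tier's EOQ (if it falls in that tier) and each price-break quantity.
EOQ at $61.30 = 226.0 (feasible in tier 1): TC = 37,210×$61.30 + (37,210/226.0)×14.3 + (226.0/2)×0.34×$61.30 = $2,285,682.58.
EOQ at $55.29 = 237.9 < 240, so use break Q=240: TC = 37,210×$55.29 + (37,210/240.0)×14.3 + (240.0/2)×0.34×$55.29 = $2,061,813.83.
Lowest total cost is $2,061,813.83 at Q = 240.0.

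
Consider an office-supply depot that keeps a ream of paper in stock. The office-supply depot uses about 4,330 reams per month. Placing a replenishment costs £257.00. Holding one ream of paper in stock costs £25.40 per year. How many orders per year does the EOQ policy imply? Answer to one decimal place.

Annual demand D = 4,330 × 12 = 51,960.
The optimal lot size = √(2DS/H) = √(2 × 51,960 × 257 / 25.4) ≈ 1025.41.
Orders per year = D / Q* = 51,960 / 1025.41 ≈ 50.672.

N ≈ 50.7 orders per year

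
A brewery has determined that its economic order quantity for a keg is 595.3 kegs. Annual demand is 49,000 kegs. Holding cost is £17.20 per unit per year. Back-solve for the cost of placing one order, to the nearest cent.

S ≈ £62.20

Invert the EOQ relation Q*² = 2DS/H.
From Q* = √(2DS/H): S = Q*²H / (2D) = 595.3² × 17.2 / (2 × 49,000) = 62.1977.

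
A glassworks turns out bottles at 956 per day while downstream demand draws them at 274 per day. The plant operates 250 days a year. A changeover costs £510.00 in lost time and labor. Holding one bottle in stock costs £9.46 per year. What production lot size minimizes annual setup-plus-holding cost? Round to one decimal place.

Annual demand D = 274 × 250 = 68,500.
Production build-up factor (1 − d/p) = 1 − 274/956 = 0.7134.
Q* = √(2DS / (H(1 − d/p))) = √(2 × 68,500 × 510 / (9.46 × 0.7134)).
= √(69,870,000 / 6.7487) ≈ 3217.633.

Q* ≈ 3,217.6 bottles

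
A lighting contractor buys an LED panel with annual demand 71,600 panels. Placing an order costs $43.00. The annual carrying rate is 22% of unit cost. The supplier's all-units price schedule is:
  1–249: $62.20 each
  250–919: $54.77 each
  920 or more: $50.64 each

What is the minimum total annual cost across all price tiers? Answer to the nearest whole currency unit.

Holding cost per unit per year at price C is H = 0.22·C.
Candidates are each tier's EOQ (if it falls in that tier) and each price-break quantity.
Tier 1 ($62.20): EOQ = 670.8 exceeds tier's upper bound 249, so this tier is dominated.
EOQ at $54.77 = 714.9 (feasible in tier 2): TC = 71,600×$54.77 + (71,600/714.9)×43 + (714.9/2)×0.22×$54.77 = $3,930,145.67.
EOQ at $50.64 = 743.4 < 920, so use break Q=920: TC = 71,600×$50.64 + (71,600/920.0)×43 + (920.0/2)×0.22×$50.64 = $3,634,295.29.
Lowest total cost among the candidates is at Q = 920.0.

TC* ≈ $3,634,295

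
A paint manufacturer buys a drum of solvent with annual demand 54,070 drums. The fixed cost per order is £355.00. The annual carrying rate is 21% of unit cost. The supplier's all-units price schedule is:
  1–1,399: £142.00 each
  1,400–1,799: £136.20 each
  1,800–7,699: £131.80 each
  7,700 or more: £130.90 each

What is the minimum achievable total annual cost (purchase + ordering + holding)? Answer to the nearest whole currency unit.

Holding cost per unit per year at price C is H = 0.21·C.
Evaluate total cost at each tier's feasible EOQ or, if the EOQ is below the tier, at the tier's minimum quantity.
EOQ at £142.00 = 1134.6 (feasible in tier 1): TC = 54,070×£142.00 + (54,070/1134.6)×355 + (1134.6/2)×0.21×£142.00 = £7,711,774.61.
EOQ at £136.20 = 1158.5 < 1400, so use break Q=1400: TC = 54,070×£136.20 + (54,070/1400.0)×355 + (1400.0/2)×0.21×£136.20 = £7,398,066.01.
EOQ at £131.80 = 1177.7 < 1800, so use break Q=1800: TC = 54,070×£131.80 + (54,070/1800.0)×355 + (1800.0/2)×0.21×£131.80 = £7,162,000.01.
EOQ at £130.90 = 1181.8 < 7700, so use break Q=7700: TC = 54,070×£130.90 + (54,070/7700.0)×355 + (7700.0/2)×0.21×£130.90 = £7,186,088.49.
Lowest total cost among the candidates is at Q = 1800.0.

TC* ≈ £7,162,000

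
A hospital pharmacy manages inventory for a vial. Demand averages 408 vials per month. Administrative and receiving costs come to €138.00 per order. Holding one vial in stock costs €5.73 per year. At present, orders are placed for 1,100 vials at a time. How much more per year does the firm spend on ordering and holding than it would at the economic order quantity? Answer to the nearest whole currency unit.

Annual demand D = 408 × 12 = 4,896.
EOQ = √(2DS/H) = √(2 × 4,896 × 138 / 5.73) ≈ 485.62.
Cost at Q* = (D/Q*)S + (Q*/2)H = √(2DSH) ≈ €2,782.61.
Cost at Q = 1,100: (4,896/1,100)×138 + (1,100/2)×5.73 = €614.23 + €3,151.50 = €3,765.73.
Excess = €3,765.73 − €2,782.61 = €983.11.

Extra cost ≈ €983 per year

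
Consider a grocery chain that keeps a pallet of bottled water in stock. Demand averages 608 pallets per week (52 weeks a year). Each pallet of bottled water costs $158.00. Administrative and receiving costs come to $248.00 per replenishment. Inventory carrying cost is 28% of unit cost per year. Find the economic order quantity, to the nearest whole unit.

Q* ≈ 595 pallets

Annual demand D = 608 × 52 = 31,616.
Holding cost H = 0.28 × $158.00 = $44.2400 per unit per year.
EOQ = √(2DS / H) = √(2 × 31,616 × 248 / 44.24).
= √(15,681,536 / 44.24) = √354,465.0995 ≈ 595.370.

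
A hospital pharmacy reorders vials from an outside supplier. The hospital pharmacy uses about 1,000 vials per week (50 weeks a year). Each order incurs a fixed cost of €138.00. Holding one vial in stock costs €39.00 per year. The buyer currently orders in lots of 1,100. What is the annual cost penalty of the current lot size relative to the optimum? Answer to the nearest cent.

Extra cost ≈ €4,523.59 per year

Annual demand D = 1,000 × 50 = 50,000.
EOQ = √(2DS/H) = √(2 × 50,000 × 138 / 39) ≈ 594.85.
Cost at Q* = (D/Q*)S + (Q*/2)H = √(2DSH) ≈ €23,199.14.
Cost at Q = 1,100: (50,000/1,100)×138 + (1,100/2)×39 = €6,272.73 + €21,450.00 = €27,722.73.
Excess = €27,722.73 − €23,199.14 = €4,523.59.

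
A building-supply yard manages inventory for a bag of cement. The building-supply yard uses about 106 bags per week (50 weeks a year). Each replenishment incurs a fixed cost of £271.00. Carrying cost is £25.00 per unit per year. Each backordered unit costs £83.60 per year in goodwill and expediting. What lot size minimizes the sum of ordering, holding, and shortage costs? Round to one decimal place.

Q* ≈ 386.3 bags

Annual demand D = 106 × 50 = 5,300.
With planned backorders, Q* = √(2DS/H) · √((H+B)/B).
√(2DS/H) = √(2 × 5,300 × 271 / 25) = 338.975.
√((H+B)/B) = √((25+83.6)/83.6) = 1.1398.
Q* ≈ 386.349.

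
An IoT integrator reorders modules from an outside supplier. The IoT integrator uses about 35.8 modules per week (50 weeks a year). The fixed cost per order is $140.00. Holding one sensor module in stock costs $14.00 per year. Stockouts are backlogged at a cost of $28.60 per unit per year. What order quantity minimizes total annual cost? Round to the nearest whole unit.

Annual demand D = 35.8 × 50 = 1,790.
With planned backorders, Q* = √(2DS/H) · √((H+B)/B).
√(2DS/H) = √(2 × 1,790 × 140 / 14) = 189.209.
√((H+B)/B) = √((14+28.6)/28.6) = 1.2205.
Q* ≈ 230.921.

Q* ≈ 231 modules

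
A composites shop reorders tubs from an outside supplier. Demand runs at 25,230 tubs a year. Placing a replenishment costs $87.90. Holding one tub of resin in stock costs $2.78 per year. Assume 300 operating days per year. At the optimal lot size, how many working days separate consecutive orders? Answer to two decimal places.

T ≈ 15.02 days

EOQ = √(2DS/H) = √(2 × 25,230 × 87.9 / 2.78) ≈ 1263.12.
Cycle time = Q*/D × 300 = 1263.12 / 25,230 × 300 ≈ 15.019 days.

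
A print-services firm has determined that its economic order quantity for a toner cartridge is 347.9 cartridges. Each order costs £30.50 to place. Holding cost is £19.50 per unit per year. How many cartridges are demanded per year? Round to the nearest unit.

D ≈ 38,691 cartridges per year

Invert the EOQ relation Q*² = 2DS/H.
From Q* = √(2DS/H): D = Q*²H / (2S) = 347.9² × 19.5 / (2 × 30.5) = 38691.328.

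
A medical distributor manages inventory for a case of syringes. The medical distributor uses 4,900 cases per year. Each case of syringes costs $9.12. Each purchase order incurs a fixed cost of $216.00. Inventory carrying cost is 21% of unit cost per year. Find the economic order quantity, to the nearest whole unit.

Q* ≈ 1,051 cases

Holding cost H = 0.21 × $9.12 = $1.9152 per unit per year.
EOQ = √(2DS / H) = √(2 × 4,900 × 216 / 1.9152).
= √(2,116,800 / 1.9152) = √1,105,263.1579 ≈ 1051.315.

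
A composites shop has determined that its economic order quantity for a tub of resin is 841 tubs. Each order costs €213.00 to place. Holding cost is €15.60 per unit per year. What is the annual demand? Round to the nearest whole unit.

Invert the EOQ relation Q*² = 2DS/H.
From Q* = √(2DS/H): D = Q*²H / (2S) = 841² × 15.6 / (2 × 213) = 25900.431.

D ≈ 25,900 tubs per year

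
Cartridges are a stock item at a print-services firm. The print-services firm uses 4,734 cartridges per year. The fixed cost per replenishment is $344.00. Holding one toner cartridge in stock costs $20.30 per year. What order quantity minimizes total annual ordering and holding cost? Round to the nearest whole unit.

Q* ≈ 401 cartridges

EOQ = √(2DS / H) = √(2 × 4,734 × 344 / 20.3).
= √(3,256,992 / 20.3) = √160,442.9557 ≈ 400.553.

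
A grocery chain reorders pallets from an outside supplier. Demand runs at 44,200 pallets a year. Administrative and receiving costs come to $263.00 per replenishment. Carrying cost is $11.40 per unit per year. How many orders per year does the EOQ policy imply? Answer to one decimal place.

N ≈ 31.0 orders per year

EOQ = √(2DS/H) = √(2 × 44,200 × 263 / 11.4) ≈ 1428.08.
Orders per year = D / Q* = 44,200 / 1428.08 ≈ 30.951.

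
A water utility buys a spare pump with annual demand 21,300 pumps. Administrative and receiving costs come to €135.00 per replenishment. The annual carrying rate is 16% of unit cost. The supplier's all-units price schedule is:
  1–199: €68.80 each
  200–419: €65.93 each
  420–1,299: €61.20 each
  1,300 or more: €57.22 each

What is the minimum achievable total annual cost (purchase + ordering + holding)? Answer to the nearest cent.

Holding cost per unit per year at price C is H = 0.16·C.
Candidates are each tier's EOQ (if it falls in that tier) and each price-break quantity.
Tier 1 (€68.80): EOQ = 722.8 exceeds tier's upper bound 199, so this tier is dominated.
Tier 2 (€65.93): EOQ = 738.4 exceeds tier's upper bound 419, so this tier is dominated.
EOQ at €61.20 = 766.4 (feasible in tier 3): TC = 21,300×€61.20 + (21,300/766.4)×135 + (766.4/2)×0.16×€61.20 = €1,311,064.25.
EOQ at €57.22 = 792.6 < 1300, so use break Q=1300: TC = 21,300×€57.22 + (21,300/1300.0)×135 + (1300.0/2)×0.16×€57.22 = €1,226,948.80.
Lowest total cost among the candidates is at Q = 1300.0.

TC* ≈ €1,226,948.80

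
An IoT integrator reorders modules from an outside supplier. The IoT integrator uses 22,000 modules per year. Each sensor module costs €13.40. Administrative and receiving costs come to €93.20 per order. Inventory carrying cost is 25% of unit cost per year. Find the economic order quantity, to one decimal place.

Q* ≈ 1,106.4 modules

Holding cost H = 0.25 × €13.40 = €3.3500 per unit per year.
EOQ = √(2DS / H) = √(2 × 22,000 × 93.2 / 3.35).
= √(4,100,800 / 3.35) = √1,224,119.403 ≈ 1106.399.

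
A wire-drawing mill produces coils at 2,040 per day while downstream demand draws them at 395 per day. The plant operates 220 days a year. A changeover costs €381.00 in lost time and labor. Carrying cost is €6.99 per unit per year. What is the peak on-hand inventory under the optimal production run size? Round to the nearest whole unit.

I_max ≈ 2,764 coils

Annual demand D = 395 × 220 = 86,900.
Production build-up factor (1 − d/p) = 1 − 395/2,040 = 0.8064.
Q* = √(2DS / (H(1 − d/p))) = √(2 × 86,900 × 381 / (6.99 × 0.8064)).
= √(66,217,800 / 5.6365) ≈ 3427.527.
Maximum inventory = Q*(1 − d/p) = 3427.527 × 0.8064 ≈ 2763.864.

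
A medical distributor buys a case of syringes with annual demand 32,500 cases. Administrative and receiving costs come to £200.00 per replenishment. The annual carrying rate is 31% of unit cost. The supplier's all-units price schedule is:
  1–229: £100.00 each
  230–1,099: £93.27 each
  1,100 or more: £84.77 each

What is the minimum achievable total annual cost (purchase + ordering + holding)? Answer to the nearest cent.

TC* ≈ £2,775,387.38

Holding cost per unit per year at price C is H = 0.31·C.
Candidates are each tier's EOQ (if it falls in that tier) and each price-break quantity.
Tier 1 (£100.00): EOQ = 647.6 exceeds tier's upper bound 229, so this tier is dominated.
EOQ at £93.27 = 670.5 (feasible in tier 2): TC = 32,500×£93.27 + (32,500/670.5)×200 + (670.5/2)×0.31×£93.27 = £3,050,662.58.
EOQ at £84.77 = 703.3 < 1100, so use break Q=1100: TC = 32,500×£84.77 + (32,500/1100.0)×200 + (1100.0/2)×0.31×£84.77 = £2,775,387.38.
Lowest total cost among the candidates is at Q = 1100.0.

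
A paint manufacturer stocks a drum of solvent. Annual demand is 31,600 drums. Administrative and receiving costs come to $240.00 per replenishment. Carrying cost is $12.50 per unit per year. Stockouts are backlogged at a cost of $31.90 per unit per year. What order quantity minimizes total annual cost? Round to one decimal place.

Q* ≈ 1,299.6 drums

With planned backorders, Q* = √(2DS/H) · √((H+B)/B).
√(2DS/H) = √(2 × 31,600 × 240 / 12.5) = 1101.563.
√((H+B)/B) = √((12.5+31.9)/31.9) = 1.1798.
Q* ≈ 1299.587.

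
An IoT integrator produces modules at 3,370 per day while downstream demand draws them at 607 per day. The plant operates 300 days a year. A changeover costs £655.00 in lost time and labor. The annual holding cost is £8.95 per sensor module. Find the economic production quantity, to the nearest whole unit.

Q* ≈ 5,702 modules

Annual demand D = 607 × 300 = 182,100.
Production build-up factor (1 − d/p) = 1 − 607/3,370 = 0.8199.
Q* = √(2DS / (H(1 − d/p))) = √(2 × 182,100 × 655 / (8.95 × 0.8199)).
= √(238,551,000 / 7.3379) ≈ 5701.690.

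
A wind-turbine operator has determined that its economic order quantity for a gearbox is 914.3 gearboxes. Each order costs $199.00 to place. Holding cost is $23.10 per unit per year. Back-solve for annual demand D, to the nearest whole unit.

The basic EOQ model gives Q* = √(2DS/H); rearrange for the unknown.
From Q* = √(2DS/H): D = Q*²H / (2S) = 914.3² × 23.1 / (2 × 199) = 48518.386.

D ≈ 48,518 gearboxes per year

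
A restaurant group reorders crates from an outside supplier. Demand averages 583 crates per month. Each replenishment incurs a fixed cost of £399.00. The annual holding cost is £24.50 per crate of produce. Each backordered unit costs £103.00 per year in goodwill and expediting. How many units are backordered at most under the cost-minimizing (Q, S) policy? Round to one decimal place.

S* ≈ 102.1 crates

Annual demand D = 583 × 12 = 6,996.
With planned backorders, Q* = √(2DS/H) · √((H+B)/B).
√(2DS/H) = √(2 × 6,996 × 399 / 24.5) = 477.357.
√((H+B)/B) = √((24.5+103)/103) = 1.1126.
Q* ≈ 531.104.
S* = Q* · H/(H+B) = 531.104 × 24.5/127.5 ≈ 102.055.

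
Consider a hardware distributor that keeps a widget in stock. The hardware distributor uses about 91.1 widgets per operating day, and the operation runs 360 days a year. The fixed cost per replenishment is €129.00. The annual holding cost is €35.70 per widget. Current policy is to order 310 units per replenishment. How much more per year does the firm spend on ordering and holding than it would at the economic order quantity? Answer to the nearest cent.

Extra cost ≈ €1,800.68 per year

Annual demand D = 91.1 × 360 = 32,796.
EOQ = √(2DS/H) = √(2 × 32,796 × 129 / 35.7) ≈ 486.84.
Cost at Q* = (D/Q*)S + (Q*/2)H = √(2DSH) ≈ €17,380.19.
Cost at Q = 310: (32,796/310)×129 + (310/2)×35.7 = €13,647.37 + €5,533.50 = €19,180.87.
Excess = €19,180.87 − €17,380.19 = €1,800.68.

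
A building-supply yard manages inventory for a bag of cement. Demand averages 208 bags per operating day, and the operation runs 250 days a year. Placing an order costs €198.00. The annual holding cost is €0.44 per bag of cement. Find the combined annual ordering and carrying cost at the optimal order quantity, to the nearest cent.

Annual demand D = 208 × 250 = 52,000.
Q* = √(2DS/H) = √(2 × 52,000 × 198 / 0.44) ≈ 6841.05.
At Q*, ordering cost (D/Q*)S equals holding cost (Q*/2)H, each = √(DSH/2).
Minimum total = √(2DSH) = √(2 × 52,000 × 198 × 0.44) ≈ 3010.063.

TC* ≈ €3,010.06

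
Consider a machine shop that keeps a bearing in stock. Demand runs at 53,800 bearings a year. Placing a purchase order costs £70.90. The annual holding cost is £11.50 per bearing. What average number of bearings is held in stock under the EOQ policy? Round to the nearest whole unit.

Average inventory ≈ 407 bearings

The optimal lot size = √(2DS/H) = √(2 × 53,800 × 70.9 / 11.5) ≈ 814.48.
Average inventory = Q*/2 ≈ 814.48 / 2 = 407.240.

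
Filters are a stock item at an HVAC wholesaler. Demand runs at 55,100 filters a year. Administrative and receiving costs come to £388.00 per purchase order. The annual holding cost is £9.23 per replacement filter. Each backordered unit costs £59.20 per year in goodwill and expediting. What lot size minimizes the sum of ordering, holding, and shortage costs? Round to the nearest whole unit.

With planned backorders, Q* = √(2DS/H) · √((H+B)/B).
√(2DS/H) = √(2 × 55,100 × 388 / 9.23) = 2152.315.
√((H+B)/B) = √((9.23+59.2)/59.2) = 1.0751.
Q* ≈ 2314.026.

Q* ≈ 2,314 filters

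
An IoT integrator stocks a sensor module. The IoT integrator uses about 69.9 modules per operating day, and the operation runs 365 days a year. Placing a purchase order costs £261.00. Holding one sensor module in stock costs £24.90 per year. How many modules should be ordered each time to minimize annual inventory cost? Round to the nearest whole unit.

Annual demand D = 69.9 × 365 = 25,513.5.
EOQ = √(2DS / H) = √(2 × 25,513.5 × 261 / 24.9).
= √(13,318,047 / 24.9) = √534,861.3253 ≈ 731.342.

Q* ≈ 731 modules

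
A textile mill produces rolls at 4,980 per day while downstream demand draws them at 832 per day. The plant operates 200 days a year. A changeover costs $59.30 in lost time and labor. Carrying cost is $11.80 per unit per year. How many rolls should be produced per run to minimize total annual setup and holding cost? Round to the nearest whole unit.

Annual demand D = 832 × 200 = 166,400.
Production build-up factor (1 − d/p) = 1 − 832/4,980 = 0.8329.
Q* = √(2DS / (H(1 − d/p))) = √(2 × 166,400 × 59.3 / (11.8 × 0.8329)).
= √(19,735,040 / 9.8286) ≈ 1417.011.

Q* ≈ 1,417 rolls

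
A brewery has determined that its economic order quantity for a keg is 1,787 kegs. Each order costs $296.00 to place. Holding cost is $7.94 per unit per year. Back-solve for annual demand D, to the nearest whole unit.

The basic EOQ model gives Q* = √(2DS/H); rearrange for the unknown.
From Q* = √(2DS/H): D = Q*²H / (2S) = 1,787² × 7.94 / (2 × 296) = 42829.983.

D ≈ 42,830 kegs per year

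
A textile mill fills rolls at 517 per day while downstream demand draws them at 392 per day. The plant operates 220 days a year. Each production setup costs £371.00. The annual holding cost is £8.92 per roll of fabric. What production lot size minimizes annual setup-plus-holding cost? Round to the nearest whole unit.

Q* ≈ 5,447 rolls

Annual demand D = 392 × 220 = 86,240.
Production build-up factor (1 − d/p) = 1 − 392/517 = 0.2418.
Q* = √(2DS / (H(1 − d/p))) = √(2 × 86,240 × 371 / (8.92 × 0.2418)).
= √(63,990,080 / 2.1567) ≈ 5447.085.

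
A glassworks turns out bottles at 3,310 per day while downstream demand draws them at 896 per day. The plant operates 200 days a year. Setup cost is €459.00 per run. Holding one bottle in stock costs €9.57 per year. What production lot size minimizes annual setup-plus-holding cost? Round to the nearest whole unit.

Q* ≈ 4,855 bottles

Annual demand D = 896 × 200 = 179,200.
Production build-up factor (1 − d/p) = 1 − 896/3,310 = 0.7293.
Q* = √(2DS / (H(1 − d/p))) = √(2 × 179,200 × 459 / (9.57 × 0.7293)).
= √(164,505,600 / 6.9795) ≈ 4854.894.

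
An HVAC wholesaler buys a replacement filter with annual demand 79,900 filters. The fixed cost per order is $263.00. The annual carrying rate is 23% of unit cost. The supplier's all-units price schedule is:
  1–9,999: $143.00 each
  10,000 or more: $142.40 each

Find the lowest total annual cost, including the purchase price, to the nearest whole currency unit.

TC* ≈ $11,462,879

Holding cost per unit per year at price C is H = 0.23·C.
Candidates are each tier's EOQ (if it falls in that tier) and each price-break quantity.
EOQ at $143.00 = 1130.4 (feasible in tier 1): TC = 79,900×$143.00 + (79,900/1130.4)×263 + (1130.4/2)×0.23×$143.00 = $11,462,879.04.
EOQ at $142.40 = 1132.8 < 10000, so use break Q=10000: TC = 79,900×$142.40 + (79,900/10000.0)×263 + (10000.0/2)×0.23×$142.40 = $11,543,621.37.
Lowest total cost among the candidates is at Q = 1130.4.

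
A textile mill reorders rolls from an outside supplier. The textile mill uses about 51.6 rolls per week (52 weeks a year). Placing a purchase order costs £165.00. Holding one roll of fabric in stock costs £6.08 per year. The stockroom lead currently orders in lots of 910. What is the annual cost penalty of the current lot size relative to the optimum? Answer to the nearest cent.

Extra cost ≈ £932.66 per year

Annual demand D = 51.6 × 52 = 2,683.2.
EOQ = √(2DS/H) = √(2 × 2,683.2 × 165 / 6.08) ≈ 381.62.
Cost at Q* = (D/Q*)S + (Q*/2)H = √(2DSH) ≈ £2,320.25.
Cost at Q = 910: (2,683.2/910)×165 + (910/2)×6.08 = £486.51 + £2,766.40 = £3,252.91.
Excess = £3,252.91 − £2,320.25 = £932.66.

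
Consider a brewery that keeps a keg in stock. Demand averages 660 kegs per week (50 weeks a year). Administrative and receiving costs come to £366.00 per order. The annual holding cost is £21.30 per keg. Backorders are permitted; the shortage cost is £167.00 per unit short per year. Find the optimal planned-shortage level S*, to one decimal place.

S* ≈ 127.9 kegs

Annual demand D = 660 × 50 = 33,000.
With planned backorders, Q* = √(2DS/H) · √((H+B)/B).
√(2DS/H) = √(2 × 33,000 × 366 / 21.3) = 1064.934.
√((H+B)/B) = √((21.3+167)/167) = 1.0619.
Q* ≈ 1130.810.
S* = Q* · H/(H+B) = 1130.810 × 21.3/188.3 ≈ 127.914.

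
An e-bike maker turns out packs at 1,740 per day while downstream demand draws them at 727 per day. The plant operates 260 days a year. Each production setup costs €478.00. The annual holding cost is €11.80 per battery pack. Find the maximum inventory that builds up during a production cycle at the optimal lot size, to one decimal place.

Annual demand D = 727 × 260 = 189,020.
Production build-up factor (1 − d/p) = 1 − 727/1,740 = 0.5822.
Q* = √(2DS / (H(1 − d/p))) = √(2 × 189,020 × 478 / (11.8 × 0.5822)).
= √(180,703,120 / 6.8698) ≈ 5128.752.
Maximum inventory = Q*(1 − d/p) = 5128.752 × 0.5822 ≈ 2985.877.

I_max ≈ 2,985.9 packs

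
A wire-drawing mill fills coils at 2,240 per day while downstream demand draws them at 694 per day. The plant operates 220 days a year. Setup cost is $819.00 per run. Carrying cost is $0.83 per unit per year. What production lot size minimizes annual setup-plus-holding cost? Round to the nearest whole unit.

Q* ≈ 20,894 coils

Annual demand D = 694 × 220 = 152,680.
Production build-up factor (1 − d/p) = 1 − 694/2,240 = 0.6902.
Q* = √(2DS / (H(1 − d/p))) = √(2 × 152,680 × 819 / (0.83 × 0.6902)).
= √(250,089,840 / 0.5728) ≈ 20894.320.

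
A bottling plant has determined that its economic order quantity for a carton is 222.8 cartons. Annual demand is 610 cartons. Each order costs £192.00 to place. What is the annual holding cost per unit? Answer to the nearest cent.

Squaring Q* = √(2DS/H) gives Q*² = 2DS/H.
From Q* = √(2DS/H): H = 2DS / Q*² = 2 × 610 × 192 / 222.8² = 4.7188.

H ≈ £4.72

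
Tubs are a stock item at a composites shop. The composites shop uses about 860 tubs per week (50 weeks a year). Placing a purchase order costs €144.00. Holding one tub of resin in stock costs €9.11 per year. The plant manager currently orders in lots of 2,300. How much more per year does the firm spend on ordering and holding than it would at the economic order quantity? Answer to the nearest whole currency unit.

Annual demand D = 860 × 50 = 43,000.
EOQ = √(2DS/H) = √(2 × 43,000 × 144 / 9.11) ≈ 1165.93.
Cost at Q* = (D/Q*)S + (Q*/2)H = √(2DSH) ≈ €10,621.59.
Cost at Q = 2,300: (43,000/2,300)×144 + (2,300/2)×9.11 = €2,692.17 + €10,476.50 = €13,168.67.
Excess = €13,168.67 − €10,621.59 = €2,547.08.

Extra cost ≈ €2,547 per year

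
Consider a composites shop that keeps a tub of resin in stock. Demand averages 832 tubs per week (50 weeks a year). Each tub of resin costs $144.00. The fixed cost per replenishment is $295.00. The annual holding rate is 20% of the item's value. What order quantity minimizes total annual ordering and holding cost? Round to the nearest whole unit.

Q* ≈ 923 tubs

Annual demand D = 832 × 50 = 41,600.
Holding cost H = 0.20 × $144.00 = $28.8000 per unit per year.
EOQ = √(2DS / H) = √(2 × 41,600 × 295 / 28.8).
= √(24,544,000 / 28.8) = √852,222.2222 ≈ 923.159.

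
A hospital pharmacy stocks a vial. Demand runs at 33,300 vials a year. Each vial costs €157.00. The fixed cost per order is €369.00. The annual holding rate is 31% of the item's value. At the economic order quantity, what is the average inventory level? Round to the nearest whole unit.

Holding cost H = 0.31 × €157.00 = €48.6700 per unit per year.
The optimal lot size = √(2DS/H) = √(2 × 33,300 × 369 / 48.67) ≈ 710.59.
Average inventory = Q*/2 ≈ 710.59 / 2 = 355.295.

Average inventory ≈ 355 vials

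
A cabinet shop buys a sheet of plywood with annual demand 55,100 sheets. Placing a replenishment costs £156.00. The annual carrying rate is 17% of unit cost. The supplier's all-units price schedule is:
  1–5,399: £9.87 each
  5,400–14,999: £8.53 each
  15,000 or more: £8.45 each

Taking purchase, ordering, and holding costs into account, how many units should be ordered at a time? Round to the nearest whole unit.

Holding cost per unit per year at price C is H = 0.17·C.
Candidates are each tier's EOQ (if it falls in that tier) and each price-break quantity.
EOQ at £9.87 = 3200.9 (feasible in tier 1): TC = 55,100×£9.87 + (55,100/3200.9)×156 + (3200.9/2)×0.17×£9.87 = £549,207.76.
EOQ at £8.53 = 3443.1 < 5400, so use break Q=5400: TC = 55,100×£8.53 + (55,100/5400.0)×156 + (5400.0/2)×0.17×£8.53 = £475,510.05.
EOQ at £8.45 = 3459.4 < 15000, so use break Q=15000: TC = 55,100×£8.45 + (55,100/15000.0)×156 + (15000.0/2)×0.17×£8.45 = £476,941.79.
Lowest total cost is £475,510.05 at Q = 5400.0.

Q* ≈ 5,400 sheets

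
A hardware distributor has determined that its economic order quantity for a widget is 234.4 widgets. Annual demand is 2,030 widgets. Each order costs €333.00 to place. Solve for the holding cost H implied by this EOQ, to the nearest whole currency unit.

Squaring Q* = √(2DS/H) gives Q*² = 2DS/H.
From Q* = √(2DS/H): H = 2DS / Q*² = 2 × 2,030 × 333 / 234.4² = 24.6068.

H ≈ €25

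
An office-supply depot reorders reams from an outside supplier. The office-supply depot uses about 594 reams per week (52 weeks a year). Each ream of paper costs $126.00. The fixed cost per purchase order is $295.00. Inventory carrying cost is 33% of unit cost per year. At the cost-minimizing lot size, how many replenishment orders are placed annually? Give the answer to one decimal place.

N ≈ 46.7 orders per year

Annual demand D = 594 × 52 = 30,888.
Holding cost H = 0.33 × $126.00 = $41.5800 per unit per year.
The optimal lot size = √(2DS/H) = √(2 × 30,888 × 295 / 41.58) ≈ 662.03.
Orders per year = D / Q* = 30,888 / 662.03 ≈ 46.656.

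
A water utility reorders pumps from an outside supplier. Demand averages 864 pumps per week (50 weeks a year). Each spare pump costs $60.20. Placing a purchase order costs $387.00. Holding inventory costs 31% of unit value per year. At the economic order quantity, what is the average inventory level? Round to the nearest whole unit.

Average inventory ≈ 669 pumps

Annual demand D = 864 × 50 = 43,200.
Holding cost H = 0.31 × $60.20 = $18.6620 per unit per year.
EOQ = √(2DS/H) = √(2 × 43,200 × 387 / 18.662) ≈ 1338.55.
Average inventory = Q*/2 ≈ 1338.55 / 2 = 669.273.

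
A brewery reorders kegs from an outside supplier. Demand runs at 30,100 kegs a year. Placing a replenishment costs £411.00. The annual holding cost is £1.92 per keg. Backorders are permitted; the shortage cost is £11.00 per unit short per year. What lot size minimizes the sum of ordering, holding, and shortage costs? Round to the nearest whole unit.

With planned backorders, Q* = √(2DS/H) · √((H+B)/B).
√(2DS/H) = √(2 × 30,100 × 411 / 1.92) = 3589.786.
√((H+B)/B) = √((1.92+11)/11) = 1.0838.
Q* ≈ 3890.482.

Q* ≈ 3,890 kegs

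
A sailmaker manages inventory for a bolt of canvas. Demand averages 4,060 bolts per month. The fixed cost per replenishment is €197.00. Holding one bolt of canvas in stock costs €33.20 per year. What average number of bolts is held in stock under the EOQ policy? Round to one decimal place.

Average inventory ≈ 380.2 bolts

Annual demand D = 4,060 × 12 = 48,720.
Q* = √(2DS/H) = √(2 × 48,720 × 197 / 33.2) ≈ 760.38.
Average inventory = Q*/2 ≈ 760.38 / 2 = 380.192.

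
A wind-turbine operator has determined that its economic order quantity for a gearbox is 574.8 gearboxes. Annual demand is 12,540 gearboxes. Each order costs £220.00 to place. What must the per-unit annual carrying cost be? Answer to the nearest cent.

H ≈ £16.70

Invert the EOQ relation Q*² = 2DS/H.
From Q* = √(2DS/H): H = 2DS / Q*² = 2 × 12,540 × 220 / 574.8² = 16.7000.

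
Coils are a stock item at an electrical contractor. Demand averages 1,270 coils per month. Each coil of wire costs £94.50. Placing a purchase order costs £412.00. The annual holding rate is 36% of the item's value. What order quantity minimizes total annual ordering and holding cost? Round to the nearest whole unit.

Annual demand D = 1,270 × 12 = 15,240.
Holding cost H = 0.36 × £94.50 = £34.0200 per unit per year.
EOQ = √(2DS / H) = √(2 × 15,240 × 412 / 34.02).
= √(12,557,760 / 34.02) = √369,128.7478 ≈ 607.560.

Q* ≈ 608 coils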